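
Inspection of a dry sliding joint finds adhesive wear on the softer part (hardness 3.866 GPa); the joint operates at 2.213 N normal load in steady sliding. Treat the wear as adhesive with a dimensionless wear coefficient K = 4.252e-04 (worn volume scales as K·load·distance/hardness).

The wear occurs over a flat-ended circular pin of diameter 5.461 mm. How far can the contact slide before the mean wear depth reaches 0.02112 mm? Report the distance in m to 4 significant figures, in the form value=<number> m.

value=2032 m

Intermediates are printed rounded — the algebra runs at exact precision; one last rounding, at 4 significant figures.
Hardness H = 3.866 GPa = 3.866e+09 Pa.
Pin diameter d = 5.461 mm = 0.005461 m. Contact area A = π·d²/4 = π·(0.005461 m)²/4 = 2.342e-05 m².
Depth limit h_lim = 0.02112 mm = 2.112e-05 m.
Collected in SI base units: W = 2.213 N, H = 3.866e+09 Pa, K = 4.252e-04.
Volume at the limit: V_lim = h_lim·A = 2.112e-05 · 2.342e-05 = 4.947e-10 m³.
So the life L = V_lim·H/(K·W) = 4.947e-10 · 3.866e+09 / (4.252e-04 · 2.213) = 2032 m.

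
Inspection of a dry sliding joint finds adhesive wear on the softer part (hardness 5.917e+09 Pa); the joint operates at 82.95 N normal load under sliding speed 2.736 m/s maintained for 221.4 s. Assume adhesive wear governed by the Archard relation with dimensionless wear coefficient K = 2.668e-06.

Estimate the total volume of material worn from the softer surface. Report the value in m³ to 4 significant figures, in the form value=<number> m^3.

value=2.266e-11 m^3

The intermediates are printed rounded. Every step holds exact precision — one last rounding, at four significant figures.
Sliding distance L = v·t = 2.736 m/s × 221.4 s = 605.8 m.
As SI base values: W = 82.95 N, H = 5.917e+09 Pa, K = 2.668e-06.
The Archard volume V = K·W·L/H = 2.668e-06 · 82.95 · 605.8 / 5.917e+09 = 2.266e-11 m³.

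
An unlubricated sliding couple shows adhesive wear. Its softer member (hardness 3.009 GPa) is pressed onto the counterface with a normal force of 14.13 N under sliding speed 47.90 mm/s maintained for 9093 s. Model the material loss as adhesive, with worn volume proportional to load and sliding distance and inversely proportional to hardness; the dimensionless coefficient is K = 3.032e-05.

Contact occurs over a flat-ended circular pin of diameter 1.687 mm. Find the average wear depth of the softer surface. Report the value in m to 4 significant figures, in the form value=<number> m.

value=2.774e-05 m

Intermediate values appear rounded, and every step runs at full precision; a single final rounding to 4 significant digits.
Convert: Sliding speed v = 47.90 mm/s = 0.04790 m/s. Total distance L = v·t = 0.04790 m/s × 9093 s = 435.6 m.
Convert: Hardness H = 3.009 GPa = 3.009e+09 Pa.
Convert: Pin diameter d = 1.687 mm = 0.001687 m. Contact area A = π·d²/4 = π·(0.001687 m)²/4 = 2.235e-06 m².
Collected in SI base units: W = 14.13 N, H = 3.009e+09 Pa, K = 3.032e-05.
Archard volume V = K·W·L/H = 3.032e-05 · 14.13 · 435.6 / 3.009e+09 = 6.201e-11 m³.
Average depth h = V/A = 6.201e-11 / 2.235e-06 = 2.774e-05 m.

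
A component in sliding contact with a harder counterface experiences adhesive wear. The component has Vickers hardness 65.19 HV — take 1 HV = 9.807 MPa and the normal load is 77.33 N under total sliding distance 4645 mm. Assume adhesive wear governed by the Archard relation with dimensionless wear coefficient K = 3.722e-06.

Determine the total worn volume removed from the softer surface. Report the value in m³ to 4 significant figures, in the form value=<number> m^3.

Printed values are rounded. All working math keeps exact precision, and a lone final rounding: four significant digits.
Convert: Sliding distance L = 4645 mm = 4.645 m.
Convert: Hardness H = 65.19 HV × 9.807 MPa/HV = 639.3 MPa = 6.393e+08 Pa.
Expressed in SI base units: W = 77.33 N, H = 6.393e+08 Pa, K = 3.722e-06.
Worn volume V = K·W·L/H = 3.722e-06 · 77.33 · 4.645 / 6.393e+08 = 2.091e-12 m³.

value=2.091e-12 m^3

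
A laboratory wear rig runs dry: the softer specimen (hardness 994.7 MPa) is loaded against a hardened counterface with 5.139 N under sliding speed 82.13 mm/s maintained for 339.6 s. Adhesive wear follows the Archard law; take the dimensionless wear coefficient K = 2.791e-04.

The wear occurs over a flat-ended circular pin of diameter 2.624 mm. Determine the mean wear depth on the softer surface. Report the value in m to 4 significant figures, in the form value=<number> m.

value=7.437e-06 m

All arithmetic runs at full float precision — shown intermediates are rounded — rounded just once, at four significant figures.
Sliding speed v = 82.13 mm/s = 0.08213 m/s. Distance L = v·t = 0.08213 m/s × 339.6 s = 27.89 m.
Hardness H = 994.7 MPa = 9.947e+08 Pa.
Pin diameter d = 2.624 mm = 0.002624 m. Contact area A = π·d²/4 = π·(0.002624 m)²/4 = 5.408e-06 m².
As SI base values: W = 5.139 N, H = 9.947e+08 Pa, K = 2.791e-04.
By Archard's law, V = K·W·L/H = 2.791e-04 · 5.139 · 27.89 / 9.947e+08 = 4.022e-11 m³.
Depth of wear h = V/A = 4.022e-11 / 5.408e-06 = 7.437e-06 m.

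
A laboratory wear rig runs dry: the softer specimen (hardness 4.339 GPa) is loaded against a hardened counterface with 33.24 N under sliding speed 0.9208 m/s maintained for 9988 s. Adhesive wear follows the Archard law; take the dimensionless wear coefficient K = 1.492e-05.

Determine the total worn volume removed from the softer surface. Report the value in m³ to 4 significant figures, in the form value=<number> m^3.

The algebra holds exact precision — the intermediates are printed rounded. Rounded once at the end to 4 significant figures.
Total distance L = v·t = 0.9208 m/s × 9988 s = 9197 m.
Hardness H = 4.339 GPa = 4.339e+09 Pa.
SI base units throughout: W = 33.24 N, H = 4.339e+09 Pa, K = 1.492e-05.
Worn volume V = K·W·L/H = 1.492e-05 · 33.24 · 9197 / 4.339e+09 = 1.051e-09 m³.

value=1.051e-09 m^3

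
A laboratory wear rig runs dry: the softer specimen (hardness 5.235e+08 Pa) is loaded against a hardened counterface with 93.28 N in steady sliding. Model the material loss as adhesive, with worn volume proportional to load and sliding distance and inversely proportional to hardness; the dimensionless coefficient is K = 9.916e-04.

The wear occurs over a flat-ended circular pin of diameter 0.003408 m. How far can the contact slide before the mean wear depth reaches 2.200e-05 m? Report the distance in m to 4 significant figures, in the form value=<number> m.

The computation carries full float precision — intermediate values are shown rounded; rounded once at the end to four significant figures.
Contact area A = π·d²/4 = π·(0.003408 m)²/4 = 9.122e-06 m².
Collected in SI base units: W = 93.28 N, H = 5.235e+08 Pa, K = 9.916e-04.
Limit volume V_lim = h_lim·A = 2.200e-05 · 9.122e-06 = 2.007e-10 m³.
Life L = V_lim·H/(K·W) = 2.007e-10 · 5.235e+08 / (9.916e-04 · 93.28) = 1.136 m.

value=1.136 m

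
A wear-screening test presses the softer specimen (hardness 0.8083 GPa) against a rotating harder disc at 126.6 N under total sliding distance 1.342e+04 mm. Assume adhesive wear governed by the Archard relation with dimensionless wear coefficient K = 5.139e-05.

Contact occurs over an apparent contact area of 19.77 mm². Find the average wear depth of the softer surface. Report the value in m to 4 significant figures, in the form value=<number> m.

value=5.464e-06 m

The algebra keeps exact precision, and intermediate values are shown rounded, and rounded just once, at four significant figures.
Convert: Total distance L = 1.342e+04 mm = 13.42 m.
Convert: Hardness H = 0.8083 GPa = 8.083e+08 Pa.
Convert: Contact area A = 19.77 mm² = 1.977e-05 m².
Working in SI base units: W = 126.6 N, H = 8.083e+08 Pa, K = 5.139e-05.
Archard volume V = K·W·L/H = 5.139e-05 · 126.6 · 13.42 / 8.083e+08 = 1.080e-10 m³.
Mean depth h = V/A = 1.080e-10 / 1.977e-05 = 5.464e-06 m.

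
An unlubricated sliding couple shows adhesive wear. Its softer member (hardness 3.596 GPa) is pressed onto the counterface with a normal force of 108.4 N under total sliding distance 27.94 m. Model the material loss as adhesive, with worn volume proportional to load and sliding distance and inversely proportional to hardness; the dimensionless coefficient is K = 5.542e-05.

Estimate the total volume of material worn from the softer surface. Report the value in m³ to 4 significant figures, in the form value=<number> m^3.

All working math holds full precision — printed values are rounded; rounded just once, at four significant digits.
Convert: Hardness H = 3.596 GPa = 3.596e+09 Pa.
SI base units throughout: W = 108.4 N, H = 3.596e+09 Pa, K = 5.542e-05.
Volume removed: V = K·W·L/H = 5.542e-05 · 108.4 · 27.94 / 3.596e+09 = 4.668e-11 m³.

value=4.668e-11 m^3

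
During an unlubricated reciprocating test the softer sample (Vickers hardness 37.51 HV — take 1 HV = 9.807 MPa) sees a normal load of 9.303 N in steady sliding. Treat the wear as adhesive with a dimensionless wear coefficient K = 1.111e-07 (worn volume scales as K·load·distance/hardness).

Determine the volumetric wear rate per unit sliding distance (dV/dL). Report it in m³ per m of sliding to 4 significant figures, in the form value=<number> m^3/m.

All working math keeps full float precision, and quoted intermediates are rounded, and rounded just once: four significant digits.
Hardness H = 37.51 HV × 9.807 MPa/HV = 367.9 MPa = 3.679e+08 Pa.
Expressed in SI base units: W = 9.303 N, H = 3.679e+08 Pa, K = 1.111e-07.
Rate of wear dV/dL = K·W/H, per unit distance: 1.111e-07 · 9.303 / 3.679e+08 = 2.810e-15 m³/m.

value=2.810e-15 m^3/m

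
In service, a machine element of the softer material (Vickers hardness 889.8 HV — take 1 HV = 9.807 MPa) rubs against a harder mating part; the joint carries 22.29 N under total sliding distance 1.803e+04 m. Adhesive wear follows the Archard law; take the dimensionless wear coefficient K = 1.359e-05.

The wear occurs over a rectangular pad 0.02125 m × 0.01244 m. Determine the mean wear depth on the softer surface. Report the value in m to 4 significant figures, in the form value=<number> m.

value=2.368e-06 m

The computation runs at full precision, and the intermediates are shown rounded, and a single final rounding: 4 significant digits.
Convert: Hardness H = 889.8 HV × 9.807 MPa/HV = 8726 MPa = 8.726e+09 Pa.
Convert: Contact area A = 0.02125 m × 0.01244 m = 2.644e-04 m².
As SI base values: W = 22.29 N, H = 8.726e+09 Pa, K = 1.359e-05.
Archard relation: V = K·W·L/H = 1.359e-05 · 22.29 · 1.803e+04 / 8.726e+09 = 6.259e-10 m³.
Average depth h = V/A = 6.259e-10 / 2.644e-04 = 2.368e-06 m.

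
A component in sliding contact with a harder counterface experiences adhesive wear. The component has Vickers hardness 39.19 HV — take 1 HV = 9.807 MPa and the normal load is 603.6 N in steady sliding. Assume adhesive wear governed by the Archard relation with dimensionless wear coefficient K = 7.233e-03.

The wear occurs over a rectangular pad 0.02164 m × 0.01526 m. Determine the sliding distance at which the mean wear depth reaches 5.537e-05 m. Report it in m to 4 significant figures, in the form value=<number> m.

Intermediate values are shown rounded. The computation holds exact precision — one last rounding, at four significant digits.
Hardness H = 39.19 HV × 9.807 MPa/HV = 384.3 MPa = 3.843e+08 Pa.
Contact area A = 0.02164 m × 0.01526 m = 3.302e-04 m².
Expressed in SI base units: W = 603.6 N, H = 3.843e+08 Pa, K = 7.233e-03.
Wearable volume V_lim = h_lim·A = 5.537e-05 · 3.302e-04 = 1.828e-08 m³.
Sliding life L = V_lim·H/(K·W) = 1.828e-08 · 3.843e+08 / (7.233e-03 · 603.6) = 1.610 m.

value=1.610 m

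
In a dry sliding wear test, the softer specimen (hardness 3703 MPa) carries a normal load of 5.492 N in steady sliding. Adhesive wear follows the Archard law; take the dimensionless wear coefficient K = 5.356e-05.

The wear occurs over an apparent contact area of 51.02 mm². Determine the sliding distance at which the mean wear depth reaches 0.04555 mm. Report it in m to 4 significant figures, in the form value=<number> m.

The algebra keeps exact precision — intermediates are shown rounded; rounded just once, at four significant digits.
Convert: Hardness H = 3703 MPa = 3.703e+09 Pa.
Convert: Contact area A = 51.02 mm² = 5.102e-05 m².
Convert: Depth limit h_lim = 0.04555 mm = 4.555e-05 m.
In SI base units: W = 5.492 N, H = 3.703e+09 Pa, K = 5.356e-05.
Volume at the limit: V_lim = h_lim·A = 4.555e-05 · 5.102e-05 = 2.324e-09 m³.
Thus life L = V_lim·H/(K·W) = 2.324e-09 · 3.703e+09 / (5.356e-05 · 5.492) = 2.926e+04 m.

value=2.926e+04 m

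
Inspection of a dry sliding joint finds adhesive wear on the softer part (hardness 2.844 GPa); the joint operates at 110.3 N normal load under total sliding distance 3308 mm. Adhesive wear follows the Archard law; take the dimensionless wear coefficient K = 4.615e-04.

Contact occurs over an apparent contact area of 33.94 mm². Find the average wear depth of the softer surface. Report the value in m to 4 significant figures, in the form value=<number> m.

value=1.745e-06 m

Intermediates appear rounded. Each operation carries full precision; a lone final rounding to 4 significant figures.
Sliding distance L = 3308 mm = 3.308 m.
Hardness H = 2.844 GPa = 2.844e+09 Pa.
Contact area A = 33.94 mm² = 3.394e-05 m².
In SI base units: W = 110.3 N, H = 2.844e+09 Pa, K = 4.615e-04.
Apply Archard: V = K·W·L/H = 4.615e-04 · 110.3 · 3.308 / 2.844e+09 = 5.921e-11 m³.
Mean wear depth h = V/A = 5.921e-11 / 3.394e-05 = 1.745e-06 m.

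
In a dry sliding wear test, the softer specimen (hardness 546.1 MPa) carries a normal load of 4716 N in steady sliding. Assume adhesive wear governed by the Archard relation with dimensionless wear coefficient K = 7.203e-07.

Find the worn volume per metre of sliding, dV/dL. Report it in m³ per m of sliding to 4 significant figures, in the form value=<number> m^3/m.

value=6.220e-12 m^3/m

Each operation runs at full precision — intermediates are shown rounded, and rounded once at the end, at four significant digits.
Hardness H = 546.1 MPa = 5.461e+08 Pa.
SI base units throughout: W = 4716 N, H = 5.461e+08 Pa, K = 7.203e-07.
The wear rate dV/dL = K·W/H (no L dependence): 7.203e-07 · 4716 / 5.461e+08 = 6.220e-12 m³/m.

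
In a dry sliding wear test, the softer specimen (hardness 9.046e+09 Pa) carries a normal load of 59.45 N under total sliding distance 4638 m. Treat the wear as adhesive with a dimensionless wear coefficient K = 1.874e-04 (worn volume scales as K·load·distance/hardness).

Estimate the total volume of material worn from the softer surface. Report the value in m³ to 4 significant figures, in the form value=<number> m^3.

value=5.712e-09 m^3

Intermediates appear rounded. Each operation carries full precision. Rounded once at the end: four significant digits.
SI base units throughout: W = 59.45 N, H = 9.046e+09 Pa, K = 1.874e-04.
Archard volume V = K·W·L/H = 1.874e-04 · 59.45 · 4638 / 9.046e+09 = 5.712e-09 m³.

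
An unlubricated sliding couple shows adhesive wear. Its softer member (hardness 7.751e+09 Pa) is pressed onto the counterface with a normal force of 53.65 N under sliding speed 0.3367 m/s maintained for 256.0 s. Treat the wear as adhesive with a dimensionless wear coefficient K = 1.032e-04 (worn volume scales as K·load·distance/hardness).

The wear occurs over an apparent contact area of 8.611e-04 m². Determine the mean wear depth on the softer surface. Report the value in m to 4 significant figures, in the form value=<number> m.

value=7.150e-08 m

Each operation holds full precision. Quoted intermediates are rounded — one last rounding to four significant figures.
Distance covered L = v·t = 0.3367 m/s × 256.0 s = 86.20 m.
Collected in SI base units: W = 53.65 N, H = 7.751e+09 Pa, K = 1.032e-04.
Archard relation: V = K·W·L/H = 1.032e-04 · 53.65 · 86.20 / 7.751e+09 = 6.157e-11 m³.
Wear depth h = V/A = 6.157e-11 / 8.611e-04 = 7.150e-08 m.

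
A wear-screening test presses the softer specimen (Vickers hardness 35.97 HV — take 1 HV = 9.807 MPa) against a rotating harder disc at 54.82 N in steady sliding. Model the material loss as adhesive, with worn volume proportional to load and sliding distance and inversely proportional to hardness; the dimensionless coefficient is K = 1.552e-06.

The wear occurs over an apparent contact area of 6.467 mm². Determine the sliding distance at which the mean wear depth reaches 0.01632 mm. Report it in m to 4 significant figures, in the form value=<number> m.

The computation maintains full float precision. The intermediates are shown rounded — rounded once at the end to 4 significant figures.
Convert: Hardness H = 35.97 HV × 9.807 MPa/HV = 352.8 MPa = 3.528e+08 Pa.
Convert: Contact area A = 6.467 mm² = 6.467e-06 m².
Convert: Depth limit h_lim = 0.01632 mm = 1.632e-05 m.
Expressed in SI base units: W = 54.82 N, H = 3.528e+08 Pa, K = 1.552e-06.
Wearable volume V_lim = h_lim·A = 1.632e-05 · 6.467e-06 = 1.055e-10 m³.
Sliding life L = V_lim·H/(K·W) = 1.055e-10 · 3.528e+08 / (1.552e-06 · 54.82) = 437.6 m.

value=437.6 m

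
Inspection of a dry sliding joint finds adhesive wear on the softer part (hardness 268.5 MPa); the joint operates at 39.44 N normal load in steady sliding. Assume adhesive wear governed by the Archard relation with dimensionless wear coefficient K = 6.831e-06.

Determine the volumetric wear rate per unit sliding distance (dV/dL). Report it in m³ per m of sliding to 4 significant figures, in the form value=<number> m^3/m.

value=1.003e-12 m^3/m

All arithmetic holds full precision; intermediate values are shown rounded. Rounded just once to 4 significant digits.
Hardness H = 268.5 MPa = 2.685e+08 Pa.
Working in SI base units: W = 39.44 N, H = 2.685e+08 Pa, K = 6.831e-06.
Volumetric rate dV/dL = K·W/H (independent of L): 6.831e-06 · 39.44 / 2.685e+08 = 1.003e-12 m³/m.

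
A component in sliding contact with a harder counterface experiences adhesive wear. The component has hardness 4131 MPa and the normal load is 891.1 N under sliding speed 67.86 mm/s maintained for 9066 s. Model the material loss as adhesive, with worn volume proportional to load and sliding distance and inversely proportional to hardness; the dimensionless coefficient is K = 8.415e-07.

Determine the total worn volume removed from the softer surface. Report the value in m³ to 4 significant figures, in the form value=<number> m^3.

value=1.117e-10 m^3

The computation maintains full float precision. Intermediate values are shown rounded — one final rounding: 4 significant figures.
Convert: Sliding speed v = 67.86 mm/s = 0.06786 m/s. Total distance L = v·t = 0.06786 m/s × 9066 s = 615.2 m.
Convert: Hardness H = 4131 MPa = 4.131e+09 Pa.
In SI base units, W = 891.1 N, H = 4.131e+09 Pa, K = 8.415e-07.
Volume removed: V = K·W·L/H = 8.415e-07 · 891.1 · 615.2 / 4.131e+09 = 1.117e-10 m³.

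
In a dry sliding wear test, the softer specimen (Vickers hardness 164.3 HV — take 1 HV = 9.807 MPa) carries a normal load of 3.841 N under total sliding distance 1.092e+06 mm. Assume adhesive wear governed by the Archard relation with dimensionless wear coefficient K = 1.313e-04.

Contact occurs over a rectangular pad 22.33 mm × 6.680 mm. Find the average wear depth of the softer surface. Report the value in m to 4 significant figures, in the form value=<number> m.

value=2.291e-06 m

The intermediates are displayed rounded — the computation maintains exact precision. Rounded once at the end, at 4 significant digits.
Convert: Total distance L = 1.092e+06 mm = 1092 m.
Convert: Hardness H = 164.3 HV × 9.807 MPa/HV = 1611 MPa = 1.611e+09 Pa.
Convert: Pad sides 22.33 mm × 6.680 mm = 0.02233 m × 0.006680 m. Contact area A = 0.02233 m × 0.006680 m = 1.492e-04 m².
Working in SI base units: W = 3.841 N, H = 1.611e+09 Pa, K = 1.313e-04.
The Archard volume V = K·W·L/H = 1.313e-04 · 3.841 · 1092 / 1.611e+09 = 3.418e-10 m³.
Depth h = V/A = 3.418e-10 / 1.492e-04 = 2.291e-06 m.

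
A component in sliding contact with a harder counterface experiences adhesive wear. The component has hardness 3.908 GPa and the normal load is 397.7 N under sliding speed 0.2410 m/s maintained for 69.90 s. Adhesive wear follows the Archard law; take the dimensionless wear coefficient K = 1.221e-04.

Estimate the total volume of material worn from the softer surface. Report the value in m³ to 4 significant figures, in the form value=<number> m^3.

value=2.093e-10 m^3

Every step runs at exact precision, and printed values are rounded, and rounded just once, at 4 significant figures.
Total distance L = v·t = 0.2410 m/s × 69.90 s = 16.85 m.
Hardness H = 3.908 GPa = 3.908e+09 Pa.
SI base units throughout: W = 397.7 N, H = 3.908e+09 Pa, K = 1.221e-04.
Worn volume V = K·W·L/H = 1.221e-04 · 397.7 · 16.85 / 3.908e+09 = 2.093e-10 m³.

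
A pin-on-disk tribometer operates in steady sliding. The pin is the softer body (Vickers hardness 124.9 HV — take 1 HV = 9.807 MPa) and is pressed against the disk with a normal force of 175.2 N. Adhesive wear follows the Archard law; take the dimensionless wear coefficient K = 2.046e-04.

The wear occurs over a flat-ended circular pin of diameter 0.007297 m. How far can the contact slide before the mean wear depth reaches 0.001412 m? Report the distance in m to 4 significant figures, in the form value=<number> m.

value=2018 m

Intermediates are shown rounded — the algebra maintains exact precision. Rounded just once to 4 significant figures.
Hardness H = 124.9 HV × 9.807 MPa/HV = 1225 MPa = 1.225e+09 Pa.
Contact area A = π·d²/4 = π·(0.007297 m)²/4 = 4.182e-05 m².
In SI base units: W = 175.2 N, H = 1.225e+09 Pa, K = 2.046e-04.
Volume at the limit: V_lim = h_lim·A = 0.001412 · 4.182e-05 = 5.905e-08 m³.
Inverting, life L = V_lim·H/(K·W) = 5.905e-08 · 1.225e+09 / (2.046e-04 · 175.2) = 2018 m.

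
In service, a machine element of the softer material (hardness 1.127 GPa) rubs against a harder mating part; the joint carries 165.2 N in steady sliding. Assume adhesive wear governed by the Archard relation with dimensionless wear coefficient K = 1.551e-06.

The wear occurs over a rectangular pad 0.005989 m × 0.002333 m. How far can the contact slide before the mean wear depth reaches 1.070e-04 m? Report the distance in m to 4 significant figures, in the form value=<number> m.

Every step maintains full float precision. The intermediates are printed rounded — one last rounding to 4 significant digits.
Convert: Hardness H = 1.127 GPa = 1.127e+09 Pa.
Convert: Contact area A = 0.005989 m × 0.002333 m = 1.397e-05 m².
In SI base units, W = 165.2 N, H = 1.127e+09 Pa, K = 1.551e-06.
At the depth limit, V_lim = h_lim·A = 1.070e-04 · 1.397e-05 = 1.495e-09 m³.
Life L = V_lim·H/(K·W) = 1.495e-09 · 1.127e+09 / (1.551e-06 · 165.2) = 6576 m.

value=6576 m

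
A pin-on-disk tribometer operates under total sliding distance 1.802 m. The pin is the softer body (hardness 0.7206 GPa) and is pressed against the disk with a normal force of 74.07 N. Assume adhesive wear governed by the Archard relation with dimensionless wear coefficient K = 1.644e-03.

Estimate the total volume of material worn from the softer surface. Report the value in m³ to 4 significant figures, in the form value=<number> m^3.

value=3.045e-10 m^3

Each operation keeps full precision — intermediates are displayed rounded; one final rounding: four significant digits.
Hardness H = 0.7206 GPa = 7.206e+08 Pa.
Collected in SI base units: W = 74.07 N, H = 7.206e+08 Pa, K = 1.644e-03.
Apply Archard: V = K·W·L/H = 1.644e-03 · 74.07 · 1.802 / 7.206e+08 = 3.045e-10 m³.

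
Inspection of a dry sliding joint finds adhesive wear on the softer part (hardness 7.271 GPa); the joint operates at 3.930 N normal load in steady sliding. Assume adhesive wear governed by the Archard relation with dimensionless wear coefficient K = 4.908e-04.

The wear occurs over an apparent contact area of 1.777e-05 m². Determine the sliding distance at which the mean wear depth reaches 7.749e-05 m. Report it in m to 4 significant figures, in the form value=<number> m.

value=5191 m

The algebra runs at full precision; printed values are rounded; rounded once at the end to 4 significant figures.
Hardness H = 7.271 GPa = 7.271e+09 Pa.
SI base units throughout: W = 3.930 N, H = 7.271e+09 Pa, K = 4.908e-04.
Permissible volume V_lim = h_lim·A = 7.749e-05 · 1.777e-05 = 1.377e-09 m³.
Life L = V_lim·H/(K·W) = 1.377e-09 · 7.271e+09 / (4.908e-04 · 3.930) = 5191 m.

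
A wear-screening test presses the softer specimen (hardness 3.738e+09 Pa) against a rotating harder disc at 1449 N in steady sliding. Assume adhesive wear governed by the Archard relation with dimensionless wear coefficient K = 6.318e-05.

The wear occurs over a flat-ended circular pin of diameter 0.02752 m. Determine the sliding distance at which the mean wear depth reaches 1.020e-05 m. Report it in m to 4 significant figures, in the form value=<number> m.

The computation runs at full float precision — the intermediates appear rounded. Rounded just once: 4 significant digits.
Contact area A = π·d²/4 = π·(0.02752 m)²/4 = 5.948e-04 m².
Restated in SI base units: W = 1449 N, H = 3.738e+09 Pa, K = 6.318e-05.
Allowed volume V_lim = h_lim·A = 1.020e-05 · 5.948e-04 = 6.067e-09 m³.
Life L = V_lim·H/(K·W) = 6.067e-09 · 3.738e+09 / (6.318e-05 · 1449) = 247.7 m.

value=247.7 m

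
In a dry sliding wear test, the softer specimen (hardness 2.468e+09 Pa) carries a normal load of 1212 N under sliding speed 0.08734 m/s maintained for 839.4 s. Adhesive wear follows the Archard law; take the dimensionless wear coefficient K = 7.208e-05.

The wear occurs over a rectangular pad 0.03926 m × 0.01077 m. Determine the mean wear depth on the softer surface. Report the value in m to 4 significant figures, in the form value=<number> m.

The algebra holds full float precision — displayed values are rounded. Rounded just once, at 4 significant digits.
Sliding distance L = v·t = 0.08734 m/s × 839.4 s = 73.31 m.
Contact area A = 0.03926 m × 0.01077 m = 4.228e-04 m².
Collected in SI base units: W = 1212 N, H = 2.468e+09 Pa, K = 7.208e-05.
Volume removed: V = K·W·L/H = 7.208e-05 · 1212 · 73.31 / 2.468e+09 = 2.595e-09 m³.
Depth h = V/A = 2.595e-09 / 4.228e-04 = 6.137e-06 m.

value=6.137e-06 m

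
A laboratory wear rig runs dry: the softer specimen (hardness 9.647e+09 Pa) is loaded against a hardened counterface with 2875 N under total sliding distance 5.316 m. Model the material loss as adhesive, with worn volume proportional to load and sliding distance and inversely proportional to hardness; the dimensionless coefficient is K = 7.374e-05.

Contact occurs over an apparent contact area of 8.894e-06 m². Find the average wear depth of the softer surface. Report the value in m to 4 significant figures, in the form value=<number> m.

Intermediates appear rounded. Every step holds full precision. Rounded just once: four significant figures.
As SI base values: W = 2875 N, H = 9.647e+09 Pa, K = 7.374e-05.
The Archard volume V = K·W·L/H = 7.374e-05 · 2875 · 5.316 / 9.647e+09 = 1.168e-10 m³.
Depth h = V/A = 1.168e-10 / 8.894e-06 = 1.314e-05 m.

value=1.314e-05 m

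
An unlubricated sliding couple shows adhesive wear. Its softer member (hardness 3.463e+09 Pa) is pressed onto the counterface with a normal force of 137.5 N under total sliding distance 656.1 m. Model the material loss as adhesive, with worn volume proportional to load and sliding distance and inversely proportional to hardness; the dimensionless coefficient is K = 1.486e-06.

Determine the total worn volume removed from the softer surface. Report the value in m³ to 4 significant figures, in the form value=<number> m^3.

All working math carries full precision. Intermediate values are displayed rounded, and one final rounding: 4 significant figures.
As SI base values: W = 137.5 N, H = 3.463e+09 Pa, K = 1.486e-06.
Worn volume V = K·W·L/H = 1.486e-06 · 137.5 · 656.1 / 3.463e+09 = 3.871e-11 m³.

value=3.871e-11 m^3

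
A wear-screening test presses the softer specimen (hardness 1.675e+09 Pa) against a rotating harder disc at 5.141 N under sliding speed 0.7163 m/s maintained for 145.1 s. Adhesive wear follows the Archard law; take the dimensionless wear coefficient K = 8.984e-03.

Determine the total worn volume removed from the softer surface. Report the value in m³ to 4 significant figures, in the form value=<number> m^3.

value=2.866e-09 m^3

The computation holds exact precision — quoted intermediates are rounded — rounded once at the end: four significant figures.
Convert: Sliding distance L = v·t = 0.7163 m/s × 145.1 s = 103.9 m.
Collected in SI base units: W = 5.141 N, H = 1.675e+09 Pa, K = 8.984e-03.
Worn volume V = K·W·L/H = 8.984e-03 · 5.141 · 103.9 / 1.675e+09 = 2.866e-09 m³.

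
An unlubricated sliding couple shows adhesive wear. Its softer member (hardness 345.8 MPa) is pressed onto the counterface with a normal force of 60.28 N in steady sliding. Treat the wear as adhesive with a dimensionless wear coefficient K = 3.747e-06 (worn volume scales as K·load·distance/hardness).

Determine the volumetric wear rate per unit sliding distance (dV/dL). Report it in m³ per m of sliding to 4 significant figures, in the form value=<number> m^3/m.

The intermediates are printed rounded. The algebra holds exact precision; rounded once at the end, at four significant digits.
Hardness H = 345.8 MPa = 3.458e+08 Pa.
SI base units throughout: W = 60.28 N, H = 3.458e+08 Pa, K = 3.747e-06.
Wear rate dV/dL = K·W/H: 3.747e-06 · 60.28 / 3.458e+08 = 6.532e-13 m³/m.

value=6.532e-13 m^3/m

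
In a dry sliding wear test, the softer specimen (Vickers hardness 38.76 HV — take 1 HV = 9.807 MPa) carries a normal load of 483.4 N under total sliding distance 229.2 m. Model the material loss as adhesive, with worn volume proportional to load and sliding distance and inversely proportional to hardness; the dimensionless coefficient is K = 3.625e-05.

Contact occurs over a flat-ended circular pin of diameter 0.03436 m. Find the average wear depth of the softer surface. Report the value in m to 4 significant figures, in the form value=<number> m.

value=1.139e-05 m

The computation carries full float precision. Intermediate values appear rounded — rounded just once, at 4 significant digits.
Convert: Hardness H = 38.76 HV × 9.807 MPa/HV = 380.1 MPa = 3.801e+08 Pa.
Convert: Contact area A = π·d²/4 = π·(0.03436 m)²/4 = 9.272e-04 m².
In SI base units: W = 483.4 N, H = 3.801e+08 Pa, K = 3.625e-05.
Archard volume V = K·W·L/H = 3.625e-05 · 483.4 · 229.2 / 3.801e+08 = 1.057e-08 m³.
Mean wear depth h = V/A = 1.057e-08 / 9.272e-04 = 1.139e-05 m.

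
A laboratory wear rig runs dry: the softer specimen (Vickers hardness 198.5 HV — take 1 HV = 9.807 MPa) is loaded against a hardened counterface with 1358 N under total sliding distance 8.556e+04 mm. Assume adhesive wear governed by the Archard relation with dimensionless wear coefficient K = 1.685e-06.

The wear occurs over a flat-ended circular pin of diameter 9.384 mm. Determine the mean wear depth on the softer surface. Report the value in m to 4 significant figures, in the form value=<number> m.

value=1.454e-06 m

Displayed values are rounded; all working math carries full float precision — a lone final rounding, at four significant digits.
Distance L = 8.556e+04 mm = 85.56 m.
Hardness H = 198.5 HV × 9.807 MPa/HV = 1947 MPa = 1.947e+09 Pa.
Pin diameter d = 9.384 mm = 0.009384 m. Contact area A = π·d²/4 = π·(0.009384 m)²/4 = 6.916e-05 m².
Collected in SI base units: W = 1358 N, H = 1.947e+09 Pa, K = 1.685e-06.
Apply Archard: V = K·W·L/H = 1.685e-06 · 1358 · 85.56 / 1.947e+09 = 1.006e-10 m³.
Mean wear depth h = V/A = 1.006e-10 / 6.916e-05 = 1.454e-06 m.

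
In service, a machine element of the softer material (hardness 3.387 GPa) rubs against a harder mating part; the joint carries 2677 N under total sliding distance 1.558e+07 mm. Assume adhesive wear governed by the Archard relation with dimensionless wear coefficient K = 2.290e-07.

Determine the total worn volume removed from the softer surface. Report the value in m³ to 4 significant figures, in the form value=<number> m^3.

The intermediates are displayed rounded; every step runs at full float precision; one last rounding, at four significant digits.
Total distance L = 1.558e+07 mm = 1.558e+04 m.
Hardness H = 3.387 GPa = 3.387e+09 Pa.
Collected in SI base units: W = 2677 N, H = 3.387e+09 Pa, K = 2.290e-07.
Archard volume V = K·W·L/H = 2.290e-07 · 2677 · 1.558e+04 / 3.387e+09 = 2.820e-09 m³.

value=2.820e-09 m^3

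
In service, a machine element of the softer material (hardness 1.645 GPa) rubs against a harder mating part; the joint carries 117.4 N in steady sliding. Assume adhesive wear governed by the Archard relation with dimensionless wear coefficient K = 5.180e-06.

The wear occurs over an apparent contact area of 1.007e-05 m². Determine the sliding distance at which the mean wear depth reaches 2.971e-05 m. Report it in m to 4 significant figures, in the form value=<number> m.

value=809.3 m

Every step carries full float precision; shown intermediates are rounded; rounded once at the end: 4 significant figures.
Hardness H = 1.645 GPa = 1.645e+09 Pa.
SI base units throughout: W = 117.4 N, H = 1.645e+09 Pa, K = 5.180e-06.
Volume at the limit: V_lim = h_lim·A = 2.971e-05 · 1.007e-05 = 2.992e-10 m³.
Sliding life L = V_lim·H/(K·W) = 2.992e-10 · 1.645e+09 / (5.180e-06 · 117.4) = 809.3 m.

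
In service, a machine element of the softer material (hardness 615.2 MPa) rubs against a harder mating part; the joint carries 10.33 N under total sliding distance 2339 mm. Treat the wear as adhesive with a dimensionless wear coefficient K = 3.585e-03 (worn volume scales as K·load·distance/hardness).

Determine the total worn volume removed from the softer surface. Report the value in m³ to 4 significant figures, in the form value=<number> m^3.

Intermediates appear rounded — the algebra runs at full float precision. Rounded once at the end to 4 significant digits.
Distance covered L = 2339 mm = 2.339 m.
Hardness H = 615.2 MPa = 6.152e+08 Pa.
As SI base values: W = 10.33 N, H = 6.152e+08 Pa, K = 3.585e-03.
Archard relation: V = K·W·L/H = 3.585e-03 · 10.33 · 2.339 / 6.152e+08 = 1.408e-10 m³.

value=1.408e-10 m^3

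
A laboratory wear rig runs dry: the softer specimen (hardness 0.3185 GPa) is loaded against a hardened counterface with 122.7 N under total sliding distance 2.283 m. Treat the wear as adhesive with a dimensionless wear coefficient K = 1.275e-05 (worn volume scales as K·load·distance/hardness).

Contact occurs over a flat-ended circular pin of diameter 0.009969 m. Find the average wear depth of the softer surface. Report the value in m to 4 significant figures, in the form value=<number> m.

The intermediates are printed rounded — each operation carries exact precision, and a single final rounding, at four significant digits.
Hardness H = 0.3185 GPa = 3.185e+08 Pa.
Contact area A = π·d²/4 = π·(0.009969 m)²/4 = 7.805e-05 m².
As SI base values: W = 122.7 N, H = 3.185e+08 Pa, K = 1.275e-05.
Apply Archard: V = K·W·L/H = 1.275e-05 · 122.7 · 2.283 / 3.185e+08 = 1.121e-11 m³.
Depth of wear h = V/A = 1.121e-11 / 7.805e-05 = 1.437e-07 m.

value=1.437e-07 m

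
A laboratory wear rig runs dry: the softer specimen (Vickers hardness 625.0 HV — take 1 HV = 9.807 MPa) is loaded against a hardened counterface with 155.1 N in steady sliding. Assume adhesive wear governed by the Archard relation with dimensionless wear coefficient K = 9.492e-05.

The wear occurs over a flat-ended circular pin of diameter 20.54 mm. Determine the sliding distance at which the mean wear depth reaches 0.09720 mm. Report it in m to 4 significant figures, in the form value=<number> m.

value=1.341e+04 m

All working math holds full precision. Shown intermediates are rounded — one last rounding, at 4 significant digits.
Convert: Hardness H = 625.0 HV × 9.807 MPa/HV = 6129 MPa = 6.129e+09 Pa.
Convert: Pin diameter d = 20.54 mm = 0.02054 m. Contact area A = π·d²/4 = π·(0.02054 m)²/4 = 3.314e-04 m².
Convert: Depth limit h_lim = 0.09720 mm = 9.720e-05 m.
Working in SI base units: W = 155.1 N, H = 6.129e+09 Pa, K = 9.492e-05.
Volume at the limit: V_lim = h_lim·A = 9.720e-05 · 3.314e-04 = 3.221e-08 m³.
Sliding life L = V_lim·H/(K·W) = 3.221e-08 · 6.129e+09 / (9.492e-05 · 155.1) = 1.341e+04 m.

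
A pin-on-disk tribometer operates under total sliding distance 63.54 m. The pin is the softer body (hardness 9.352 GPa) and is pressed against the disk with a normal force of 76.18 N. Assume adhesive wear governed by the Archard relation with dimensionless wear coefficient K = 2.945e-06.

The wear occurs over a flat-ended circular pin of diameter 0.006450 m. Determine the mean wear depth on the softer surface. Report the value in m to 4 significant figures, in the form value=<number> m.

The intermediates are shown rounded. Each operation carries full float precision — one last rounding, at 4 significant digits.
Hardness H = 9.352 GPa = 9.352e+09 Pa.
Contact area A = π·d²/4 = π·(0.006450 m)²/4 = 3.267e-05 m².
In SI base units: W = 76.18 N, H = 9.352e+09 Pa, K = 2.945e-06.
Archard volume V = K·W·L/H = 2.945e-06 · 76.18 · 63.54 / 9.352e+09 = 1.524e-12 m³.
Depth h = V/A = 1.524e-12 / 3.267e-05 = 4.665e-08 m.

value=4.665e-08 m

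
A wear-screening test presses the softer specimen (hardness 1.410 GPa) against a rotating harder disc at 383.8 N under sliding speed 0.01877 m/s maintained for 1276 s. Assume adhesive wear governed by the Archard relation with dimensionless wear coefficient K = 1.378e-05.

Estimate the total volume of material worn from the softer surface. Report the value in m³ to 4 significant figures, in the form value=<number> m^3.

The intermediates are displayed rounded; all working math runs at full float precision. Rounded once at the end, at four significant digits.
Convert: Path length L = v·t = 0.01877 m/s × 1276 s = 23.95 m.
Convert: Hardness H = 1.410 GPa = 1.410e+09 Pa.
Working in SI base units: W = 383.8 N, H = 1.410e+09 Pa, K = 1.378e-05.
Apply Archard: V = K·W·L/H = 1.378e-05 · 383.8 · 23.95 / 1.410e+09 = 8.984e-11 m³.

value=8.984e-11 m^3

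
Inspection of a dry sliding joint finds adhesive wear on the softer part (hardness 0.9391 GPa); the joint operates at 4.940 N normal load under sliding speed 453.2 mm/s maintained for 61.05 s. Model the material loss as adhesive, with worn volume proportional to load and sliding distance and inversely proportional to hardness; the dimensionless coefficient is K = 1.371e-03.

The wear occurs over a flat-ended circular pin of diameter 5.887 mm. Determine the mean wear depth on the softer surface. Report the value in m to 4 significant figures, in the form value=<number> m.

value=7.331e-06 m

The intermediates appear rounded, and the computation holds exact precision. Rounded once at the end, at four significant digits.
Convert: Sliding speed v = 453.2 mm/s = 0.4532 m/s. Path length L = v·t = 0.4532 m/s × 61.05 s = 27.67 m.
Convert: Hardness H = 0.9391 GPa = 9.391e+08 Pa.
Convert: Pin diameter d = 5.887 mm = 0.005887 m. Contact area A = π·d²/4 = π·(0.005887 m)²/4 = 2.722e-05 m².
In SI base units: W = 4.940 N, H = 9.391e+08 Pa, K = 1.371e-03.
Archard relation: V = K·W·L/H = 1.371e-03 · 4.940 · 27.67 / 9.391e+08 = 1.995e-10 m³.
Mean wear depth h = V/A = 1.995e-10 / 2.722e-05 = 7.331e-06 m.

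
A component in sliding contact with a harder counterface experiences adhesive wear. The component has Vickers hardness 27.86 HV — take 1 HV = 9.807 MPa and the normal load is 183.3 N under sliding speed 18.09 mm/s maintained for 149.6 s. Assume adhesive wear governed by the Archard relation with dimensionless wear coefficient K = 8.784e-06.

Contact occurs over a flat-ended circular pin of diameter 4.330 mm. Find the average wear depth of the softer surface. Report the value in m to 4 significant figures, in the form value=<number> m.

value=1.083e-06 m

Displayed values are rounded — the computation keeps full precision, and one last rounding, at 4 significant figures.
Convert: Sliding speed v = 18.09 mm/s = 0.01809 m/s. The distance L = v·t = 0.01809 m/s × 149.6 s = 2.706 m.
Convert: Hardness H = 27.86 HV × 9.807 MPa/HV = 273.2 MPa = 2.732e+08 Pa.
Convert: Pin diameter d = 4.330 mm = 0.004330 m. Contact area A = π·d²/4 = π·(0.004330 m)²/4 = 1.473e-05 m².
As SI base values: W = 183.3 N, H = 2.732e+08 Pa, K = 8.784e-06.
Archard volume V = K·W·L/H = 8.784e-06 · 183.3 · 2.706 / 2.732e+08 = 1.595e-11 m³.
Average depth h = V/A = 1.595e-11 / 1.473e-05 = 1.083e-06 m.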